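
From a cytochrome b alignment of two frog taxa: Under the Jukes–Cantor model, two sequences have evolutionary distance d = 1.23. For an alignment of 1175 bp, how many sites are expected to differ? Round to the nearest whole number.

710

Invert JC69: p = (3/4)(1 − e^(−4d/3)) = 0.75 × (1 − e^(-1.64)) = 0.75 × (1 − 0.193980) = 0.604515.
Expected differing sites = pL ≈ 0.604515 × 1175 = 710.305125 ≈ 710.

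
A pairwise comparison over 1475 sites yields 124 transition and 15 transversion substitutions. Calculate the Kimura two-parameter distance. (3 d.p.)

0.103

P = 124/1475 ≈ 0.084068 and Q = 15/1475 ≈ 0.010169.
Under the Kimura two-parameter model, d = −½ ln(1 − 2P − Q) − ¼ ln(1 − 2Q).
1 − 2P − Q = 0.821695, giving −½ ln(0.821695) = 0.098193.
1 − 2Q = 0.979662, giving −¼ ln(0.979662) = 0.005137.
d = 0.098193 + 0.005137 = 0.103330.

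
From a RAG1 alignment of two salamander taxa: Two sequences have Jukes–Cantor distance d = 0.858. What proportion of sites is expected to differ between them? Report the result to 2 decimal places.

0.51

p = (3/4)(1 − e^(−4d/3)) = 0.75 × (1 − e^(-1.144)) = 0.75 × (1 − 0.318542) = 0.511094.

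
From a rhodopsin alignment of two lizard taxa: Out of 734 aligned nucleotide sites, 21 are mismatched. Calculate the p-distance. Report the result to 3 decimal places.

p = 21/734 = 0.028610… ≈ 0.029 (to 3 d.p.).

0.029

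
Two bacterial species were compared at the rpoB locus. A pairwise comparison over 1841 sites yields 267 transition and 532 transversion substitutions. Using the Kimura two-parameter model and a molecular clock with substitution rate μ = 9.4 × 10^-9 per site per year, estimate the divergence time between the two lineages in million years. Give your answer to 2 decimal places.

34.48

P = 267/1841 ≈ 0.14503 and Q = 532/1841 ≈ 0.288973.
Under the Kimura two-parameter model, d = −½ ln(1 − 2P − Q) − ¼ ln(1 − 2Q).
1 − 2P − Q = 0.420967, giving −½ ln(0.420967) = 0.432600.
1 − 2Q = 0.422054, giving −¼ ln(0.422054) = 0.215656.
d = 0.432600 + 0.215656 = 0.648256.
Under a molecular clock d = 2μt, so t = d/(2μ) = 0.648256 / (2 × 9.4 × 10^-9) = 34.48 million years.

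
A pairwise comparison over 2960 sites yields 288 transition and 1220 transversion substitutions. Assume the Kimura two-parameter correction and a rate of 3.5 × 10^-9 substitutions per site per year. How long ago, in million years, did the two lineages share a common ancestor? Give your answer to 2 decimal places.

P = 288/2960 ≈ 0.097297 and Q = 1220/2960 ≈ 0.412162.
Under the Kimura two-parameter model, d = −½ ln(1 − 2P − Q) − ¼ ln(1 − 2Q).
1 − 2P − Q = 0.393244, giving −½ ln(0.393244) = 0.466662.
1 − 2Q = 0.175676, giving −¼ ln(0.175676) = 0.434778.
d = 0.466662 + 0.434778 = 0.901440.
Under a molecular clock d = 2μt, so t = d/(2μ) = 0.901440 / (2 × 3.5 × 10^-9) = 128.78 million years.

128.78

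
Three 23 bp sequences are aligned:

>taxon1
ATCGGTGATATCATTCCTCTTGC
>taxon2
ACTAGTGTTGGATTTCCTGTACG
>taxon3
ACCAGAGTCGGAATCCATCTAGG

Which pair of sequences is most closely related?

taxon2 and taxon3

taxon1–taxon2: 12/23 differ, p = 0.522, d = 0.892.
taxon1–taxon3: 12/23 differ, p = 0.522, d = 0.892.
taxon2–taxon3: 8/23 differ, p = 0.348, d = 0.467.
The smallest distance is between taxon2 and taxon3.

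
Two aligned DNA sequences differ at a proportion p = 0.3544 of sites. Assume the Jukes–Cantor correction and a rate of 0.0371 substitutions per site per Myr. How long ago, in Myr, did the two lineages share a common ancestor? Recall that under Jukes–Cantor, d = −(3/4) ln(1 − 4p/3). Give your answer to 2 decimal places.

6.47

d = −(3/4) ln(1 − 4p/3) = −0.75 ln(1 − 0.472533) = −0.75 ln(0.527467)
  = −0.75 × (-0.639669) = 0.479752 substitutions/site.
Under a molecular clock d = 2μt, so t = d/(2μ) = 0.479752 / (2 × 0.0371) = 6.47 Myr.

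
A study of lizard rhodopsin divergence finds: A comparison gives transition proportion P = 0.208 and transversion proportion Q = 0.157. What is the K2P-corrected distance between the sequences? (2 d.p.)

Under the Kimura two-parameter model, d = −½ ln(1 − 2P − Q) − ¼ ln(1 − 2Q).
1 − 2P − Q = 0.427, giving −½ ln(0.427) = 0.425486.
1 − 2Q = 0.686, giving −¼ ln(0.686) = 0.094219.
d = 0.425486 + 0.094219 = 0.519705.

0.52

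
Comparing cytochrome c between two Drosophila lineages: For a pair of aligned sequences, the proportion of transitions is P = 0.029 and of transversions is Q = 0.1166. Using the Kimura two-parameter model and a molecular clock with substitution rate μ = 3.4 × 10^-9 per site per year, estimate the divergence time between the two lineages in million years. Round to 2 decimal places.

23.87

Under the Kimura two-parameter model, d = −½ ln(1 − 2P − Q) − ¼ ln(1 − 2Q).
1 − 2P − Q = 0.8254, giving −½ ln(0.8254) = 0.095944.
1 − 2Q = 0.7668, giving −¼ ln(0.7668) = 0.066382.
d = 0.095944 + 0.066382 = 0.162326.
Under a molecular clock d = 2μt, so t = d/(2μ) = 0.162326 / (2 × 3.4 × 10^-9) = 23.87 million years.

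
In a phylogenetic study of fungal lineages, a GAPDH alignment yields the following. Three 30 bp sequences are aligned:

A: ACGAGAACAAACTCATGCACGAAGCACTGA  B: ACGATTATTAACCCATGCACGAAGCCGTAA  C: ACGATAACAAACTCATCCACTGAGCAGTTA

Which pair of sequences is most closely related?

A–B: 8/30 differ, p = 0.267, d = 0.330.
A–C: 6/30 differ, p = 0.200, d = 0.233.
B–C: 9/30 differ, p = 0.300, d = 0.383.
The smallest distance is between A and C.

A and C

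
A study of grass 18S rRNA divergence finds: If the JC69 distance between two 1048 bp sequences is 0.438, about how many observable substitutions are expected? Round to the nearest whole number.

Invert JC69: p = (3/4)(1 − e^(−4d/3)) = 0.75 × (1 − e^(-0.584)) = 0.75 × (1 − 0.557663) = 0.331753.
Expected differing sites = pL ≈ 0.331753 × 1048 = 347.677144 ≈ 348.

348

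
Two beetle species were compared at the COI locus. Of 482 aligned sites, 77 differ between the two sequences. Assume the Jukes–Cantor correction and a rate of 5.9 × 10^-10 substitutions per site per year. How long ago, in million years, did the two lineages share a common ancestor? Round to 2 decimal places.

p = 77/482 ≈ 0.159751.
d = −(3/4) ln(1 − 4p/3) = −0.75 ln(1 − 0.213001) = −0.75 ln(0.786999)
  = −0.75 × (-0.239528) = 0.179646 substitutions/site.
Under a molecular clock d = 2μt, so t = d/(2μ) = 0.179646 / (2 × 5.9 × 10^-10) = 152.24 million years.

152.24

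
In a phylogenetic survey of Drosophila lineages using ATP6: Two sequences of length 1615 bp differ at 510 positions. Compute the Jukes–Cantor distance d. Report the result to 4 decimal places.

0.4099

p = 510/1615 ≈ 0.315789.
d = −(3/4) ln(1 − 4p/3) = −0.75 ln(1 − 0.421052) = −0.75 ln(0.578948)
  = −0.75 × (-0.546543) = 0.409907 substitutions/site.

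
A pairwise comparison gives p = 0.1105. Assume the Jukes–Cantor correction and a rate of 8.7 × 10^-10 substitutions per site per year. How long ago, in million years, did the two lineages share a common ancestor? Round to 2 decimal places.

68.70

d = −(3/4) ln(1 − 4p/3) = −0.75 ln(1 − 0.147333) = −0.75 ln(0.852667)
  = −0.75 × (-0.159386) = 0.119540 substitutions/site.
Under a molecular clock d = 2μt, so t = d/(2μ) = 0.119540 / (2 × 8.7 × 10^-10) = 68.70 million years.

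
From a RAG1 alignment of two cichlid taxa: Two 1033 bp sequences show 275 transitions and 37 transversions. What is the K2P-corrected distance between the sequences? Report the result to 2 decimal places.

P = 275/1033 ≈ 0.266215 and Q = 37/1033 ≈ 0.035818.
Under the Kimura two-parameter model, d = −½ ln(1 − 2P − Q) − ¼ ln(1 − 2Q).
1 − 2P − Q = 0.431752, giving −½ ln(0.431752) = 0.419952.
1 − 2Q = 0.928364, giving −¼ ln(0.928364) = 0.018583.
d = 0.419952 + 0.018583 = 0.438535.

0.44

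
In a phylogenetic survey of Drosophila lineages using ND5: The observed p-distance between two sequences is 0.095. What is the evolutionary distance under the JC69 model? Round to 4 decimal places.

0.1016

d = −(3/4) ln(1 − 4p/3) = −0.75 ln(1 − 0.126667) = −0.75 ln(0.873333)
  = −0.75 × (-0.135438) = 0.101579 substitutions/site.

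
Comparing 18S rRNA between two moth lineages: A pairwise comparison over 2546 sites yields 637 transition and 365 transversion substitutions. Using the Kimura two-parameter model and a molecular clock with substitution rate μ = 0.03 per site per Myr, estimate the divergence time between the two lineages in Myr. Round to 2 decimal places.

10.01

P = 637/2546 ≈ 0.250196 and Q = 365/2546 ≈ 0.143362.
Under the Kimura two-parameter model, d = −½ ln(1 − 2P − Q) − ¼ ln(1 − 2Q).
1 − 2P − Q = 0.356246, giving −½ ln(0.356246) = 0.516067.
1 − 2Q = 0.713276, giving −¼ ln(0.713276) = 0.084472.
d = 0.516067 + 0.084472 = 0.600539.
Under a molecular clock d = 2μt, so t = d/(2μ) = 0.600539 / (2 × 0.03) = 10.01 Myr.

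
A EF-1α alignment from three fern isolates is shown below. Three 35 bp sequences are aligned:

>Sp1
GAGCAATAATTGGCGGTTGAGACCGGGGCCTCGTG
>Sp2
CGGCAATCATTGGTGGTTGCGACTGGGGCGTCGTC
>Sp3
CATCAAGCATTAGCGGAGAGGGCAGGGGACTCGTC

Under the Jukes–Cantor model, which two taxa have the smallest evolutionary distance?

Sp1–Sp2: 8/35 differ, p = 0.229, d = 0.273.
Sp1–Sp3: 13/35 differ, p = 0.371, d = 0.513.
Sp2–Sp3: 13/35 differ, p = 0.371, d = 0.513.
The smallest distance is between Sp1 and Sp2.

Sp1 and Sp2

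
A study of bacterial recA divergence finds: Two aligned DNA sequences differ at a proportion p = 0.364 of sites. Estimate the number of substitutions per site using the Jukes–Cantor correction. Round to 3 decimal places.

d = −(3/4) ln(1 − 4p/3) = −0.75 ln(1 − 0.485333) = −0.75 ln(0.514667)
  = −0.75 × (-0.664235) = 0.498176 substitutions/site.

0.498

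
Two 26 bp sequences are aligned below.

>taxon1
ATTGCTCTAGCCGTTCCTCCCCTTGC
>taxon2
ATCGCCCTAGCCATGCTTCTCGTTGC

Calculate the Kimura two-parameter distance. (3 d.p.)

0.351

Of 26 sites, 5 differences are transitions and 2 are transversions, so P = 5/26 ≈ 0.192308 and Q = 2/26 ≈ 0.076923.
Under the Kimura two-parameter model, d = −½ ln(1 − 2P − Q) − ¼ ln(1 − 2Q).
1 − 2P − Q = 0.538461, giving −½ ln(0.538461) = 0.309520.
1 − 2Q = 0.846154, giving −¼ ln(0.846154) = 0.041763.
d = 0.309520 + 0.041763 = 0.351283.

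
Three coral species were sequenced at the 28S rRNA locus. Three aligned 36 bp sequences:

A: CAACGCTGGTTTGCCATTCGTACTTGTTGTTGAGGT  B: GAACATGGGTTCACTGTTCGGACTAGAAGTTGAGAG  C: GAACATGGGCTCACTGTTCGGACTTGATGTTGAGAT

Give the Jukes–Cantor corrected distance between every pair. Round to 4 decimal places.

d(A,B) = 0.5482, d(A,C) = 0.4408, d(B,C) = 0.1203

A–B: 14/36 sites differ → p ≈ 0.388889, d = −0.75 ln(1 − 0.518519) = 0.548166 ≈ 0.5482.
A–C: 12/36 sites differ → p ≈ 0.333333, d = −0.75 ln(1 − 0.444444) = 0.440839 ≈ 0.4408.
B–C: 4/36 sites differ → p ≈ 0.111111, d = −0.75 ln(1 − 0.148148) = 0.120257 ≈ 0.1203.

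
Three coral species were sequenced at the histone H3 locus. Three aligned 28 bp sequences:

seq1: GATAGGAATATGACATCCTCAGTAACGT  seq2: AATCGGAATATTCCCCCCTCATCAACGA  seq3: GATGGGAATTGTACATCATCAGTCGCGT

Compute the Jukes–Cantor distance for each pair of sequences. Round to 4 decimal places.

d(seq1,seq2) = 0.4197, d(seq1,seq3) = 0.3041, d(seq2,seq3) = 0.7238

seq1–seq2: 9/28 sites differ → p ≈ 0.321429, d = −0.75 ln(1 − 0.428572) = 0.419713 ≈ 0.4197.
seq1–seq3: 7/28 sites differ → p = 0.25, d = −0.75 ln(1 − 0.333333) = 0.304098 ≈ 0.3041.
seq2–seq3: 13/28 sites differ → p ≈ 0.464286, d = −0.75 ln(1 − 0.619048) = 0.723811 ≈ 0.7238.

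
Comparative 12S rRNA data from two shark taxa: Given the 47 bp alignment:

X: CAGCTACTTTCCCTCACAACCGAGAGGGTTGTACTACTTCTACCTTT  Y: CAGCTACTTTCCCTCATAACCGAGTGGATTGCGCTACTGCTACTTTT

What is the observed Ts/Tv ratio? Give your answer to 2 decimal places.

2.50

Transitions are A↔G and C↔T; transversions are all other mismatches.
Transitions: 5. Transversions: 2.
R = 5/2 = 2.50.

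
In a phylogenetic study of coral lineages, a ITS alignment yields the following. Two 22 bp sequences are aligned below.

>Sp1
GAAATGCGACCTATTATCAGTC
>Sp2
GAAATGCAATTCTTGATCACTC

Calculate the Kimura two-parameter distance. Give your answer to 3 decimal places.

Of 22 sites, 4 differences are transitions and 3 are transversions, so P = 4/22 ≈ 0.181818 and Q = 3/22 ≈ 0.136364.
Under the Kimura two-parameter model, d = −½ ln(1 − 2P − Q) − ¼ ln(1 − 2Q).
1 − 2P − Q = 0.5, giving −½ ln(0.5) = 0.346574.
1 − 2Q = 0.727272, giving −¼ ln(0.727272) = 0.079614.
d = 0.346574 + 0.079614 = 0.426188.

0.426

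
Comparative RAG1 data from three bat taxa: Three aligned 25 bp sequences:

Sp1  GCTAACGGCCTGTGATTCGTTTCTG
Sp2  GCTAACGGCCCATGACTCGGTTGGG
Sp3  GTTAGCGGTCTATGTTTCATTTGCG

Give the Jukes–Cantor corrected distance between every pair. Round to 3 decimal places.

Sp1–Sp2: 6/25 sites differ → p = 0.24, d = −0.75 ln(1 − 0.32) = 0.289247 ≈ 0.289.
Sp1–Sp3: 8/25 sites differ → p = 0.32, d = −0.75 ln(1 − 0.426667) = 0.417216 ≈ 0.417.
Sp2–Sp3: 9/25 sites differ → p = 0.36, d = −0.75 ln(1 − 0.48) = 0.490445 ≈ 0.490.

d(Sp1,Sp2) = 0.289, d(Sp1,Sp3) = 0.417, d(Sp2,Sp3) = 0.490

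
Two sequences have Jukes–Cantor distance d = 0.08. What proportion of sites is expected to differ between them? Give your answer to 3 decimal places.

0.076

p = (3/4)(1 − e^(−4d/3)) = 0.75 × (1 − e^(-0.106667)) = 0.75 × (1 − 0.898825) = 0.075881.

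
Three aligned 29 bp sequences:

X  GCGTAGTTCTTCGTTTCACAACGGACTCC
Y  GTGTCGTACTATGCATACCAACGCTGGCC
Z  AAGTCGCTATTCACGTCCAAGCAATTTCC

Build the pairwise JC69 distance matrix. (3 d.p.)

X–Y: 13/29 sites differ → p ≈ 0.448276, d = −0.75 ln(1 − 0.597701) = 0.682920 ≈ 0.683.
X–Z: 15/29 sites differ → p ≈ 0.517241, d = −0.75 ln(1 − 0.689655) = 0.877553 ≈ 0.878.
Y–Z: 16/29 sites differ → p ≈ 0.551724, d = −0.75 ln(1 − 0.735632) = 0.997810 ≈ 0.998.

d(X,Y) = 0.683, d(X,Z) = 0.878, d(Y,Z) = 0.998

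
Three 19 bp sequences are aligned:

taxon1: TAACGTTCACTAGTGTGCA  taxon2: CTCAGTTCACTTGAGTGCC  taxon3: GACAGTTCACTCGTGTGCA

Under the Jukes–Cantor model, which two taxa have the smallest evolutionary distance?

taxon1–taxon2: 7/19 differ, p = 0.368, d = 0.507.
taxon1–taxon3: 4/19 differ, p = 0.211, d = 0.247.
taxon2–taxon3: 5/19 differ, p = 0.263, d = 0.324.
The smallest distance is between taxon1 and taxon3.

taxon1 and taxon3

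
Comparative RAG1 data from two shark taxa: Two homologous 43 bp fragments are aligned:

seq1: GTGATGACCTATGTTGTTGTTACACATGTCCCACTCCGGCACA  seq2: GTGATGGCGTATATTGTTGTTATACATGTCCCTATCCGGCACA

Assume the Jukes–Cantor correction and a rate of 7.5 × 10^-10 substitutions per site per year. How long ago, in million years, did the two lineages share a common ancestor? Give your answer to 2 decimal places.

The sequences differ at 6 of 43 sites (7, 9, 13, 23, 33, 34), so p = 6/43 ≈ 0.139535.
d = −(3/4) ln(1 − 4p/3) = −0.75 ln(1 − 0.186047) = −0.75 ln(0.813953)
  = −0.75 × (-0.205853) = 0.154390 substitutions/site.
Under a molecular clock d = 2μt, so t = d/(2μ) = 0.154390 / (2 × 7.5 × 10^-10) = 102.93 million years.

102.93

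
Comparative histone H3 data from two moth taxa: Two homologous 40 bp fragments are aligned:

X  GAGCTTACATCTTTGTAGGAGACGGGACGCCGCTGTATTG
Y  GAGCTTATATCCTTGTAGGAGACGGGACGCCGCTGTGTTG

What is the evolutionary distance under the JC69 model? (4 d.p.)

The sequences differ at 3 of 40 sites (8, 12, 37), so p = 3/40 = 0.075.
d = −(3/4) ln(1 − 4p/3) = −0.75 ln(1 − 0.1) = −0.75 ln(0.9)
  = −0.75 × (-0.105361) = 0.079021 substitutions/site.

0.0790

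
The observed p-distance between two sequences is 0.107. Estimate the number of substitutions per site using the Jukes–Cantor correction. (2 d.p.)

0.12

d = −(3/4) ln(1 − 4p/3) = −0.75 ln(1 − 0.142667) = −0.75 ln(0.857333)
  = −0.75 × (-0.153929) = 0.115447 substitutions/site.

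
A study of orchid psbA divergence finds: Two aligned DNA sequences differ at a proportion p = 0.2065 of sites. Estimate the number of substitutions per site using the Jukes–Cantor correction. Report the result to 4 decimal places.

0.2415

d = −(3/4) ln(1 − 4p/3) = −0.75 ln(1 − 0.275333) = −0.75 ln(0.724667)
  = −0.75 × (-0.322043) = 0.241532 substitutions/site.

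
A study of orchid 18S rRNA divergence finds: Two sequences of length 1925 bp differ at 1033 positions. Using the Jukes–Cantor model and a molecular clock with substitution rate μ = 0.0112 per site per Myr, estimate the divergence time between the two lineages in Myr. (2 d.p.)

p = 1033/1925 ≈ 0.536623.
d = −(3/4) ln(1 − 4p/3) = −0.75 ln(1 − 0.715497) = −0.75 ln(0.284503)
  = −0.75 × (-1.257011) = 0.942758 substitutions/site.
Under a molecular clock d = 2μt, so t = d/(2μ) = 0.942758 / (2 × 0.0112) = 42.09 Myr.

42.09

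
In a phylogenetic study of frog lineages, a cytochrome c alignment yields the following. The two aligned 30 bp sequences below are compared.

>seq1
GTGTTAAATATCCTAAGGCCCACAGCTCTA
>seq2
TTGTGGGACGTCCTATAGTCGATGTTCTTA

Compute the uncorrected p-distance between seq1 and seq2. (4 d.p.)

The sequences differ at 16 of 30 positions.
p = 16/30 = 0.533333… ≈ 0.5333 (to 4 d.p.).

0.5333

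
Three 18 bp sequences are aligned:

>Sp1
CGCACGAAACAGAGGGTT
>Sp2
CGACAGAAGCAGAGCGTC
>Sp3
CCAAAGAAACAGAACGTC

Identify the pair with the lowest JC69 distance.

Sp2 and Sp3

Sp1–Sp2: 6/18 differ, p = 0.333, d = 0.441.
Sp1–Sp3: 6/18 differ, p = 0.333, d = 0.441.
Sp2–Sp3: 4/18 differ, p = 0.222, d = 0.264.
The smallest distance is between Sp2 and Sp3.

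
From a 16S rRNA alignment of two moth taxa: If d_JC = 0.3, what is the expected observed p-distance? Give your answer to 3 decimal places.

p = (3/4)(1 − e^(−4d/3)) = 0.75 × (1 − e^(-0.4)) = 0.75 × (1 − 0.670320) = 0.247260.

0.247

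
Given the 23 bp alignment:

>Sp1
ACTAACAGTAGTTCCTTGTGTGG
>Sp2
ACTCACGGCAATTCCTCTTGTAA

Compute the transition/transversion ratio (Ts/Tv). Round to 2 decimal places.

3.00

Transitions are A↔G and C↔T; transversions are all other mismatches.
Transitions: 6. Transversions: 2.
R = 6/2 = 3.00.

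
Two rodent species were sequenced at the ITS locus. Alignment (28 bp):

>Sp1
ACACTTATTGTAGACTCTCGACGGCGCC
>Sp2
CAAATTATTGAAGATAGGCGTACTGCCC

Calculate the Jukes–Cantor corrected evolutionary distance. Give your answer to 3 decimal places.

0.824

The sequences differ at 14 of 28 sites, so p = 14/28 = 0.5.
d = −(3/4) ln(1 − 4p/3) = −0.75 ln(1 − 0.666667) = −0.75 ln(0.333333)
  = −0.75 × (-1.098613) = 0.823960 substitutions/site.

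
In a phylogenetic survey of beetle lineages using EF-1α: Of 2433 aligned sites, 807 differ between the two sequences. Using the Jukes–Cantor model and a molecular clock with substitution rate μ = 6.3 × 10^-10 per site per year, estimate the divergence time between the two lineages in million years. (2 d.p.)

p = 807/2433 ≈ 0.331689.
d = −(3/4) ln(1 − 4p/3) = −0.75 ln(1 − 0.442252) = −0.75 ln(0.557748)
  = −0.75 × (-0.583848) = 0.437886 substitutions/site.
Under a molecular clock d = 2μt, so t = d/(2μ) = 0.437886 / (2 × 6.3 × 10^-10) = 347.53 million years.

347.53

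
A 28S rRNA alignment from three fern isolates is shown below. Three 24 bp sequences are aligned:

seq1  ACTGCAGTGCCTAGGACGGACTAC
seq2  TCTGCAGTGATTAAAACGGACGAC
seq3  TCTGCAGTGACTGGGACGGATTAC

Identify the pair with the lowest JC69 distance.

seq1–seq2: 6/24 differ, p = 0.250, d = 0.304.
seq1–seq3: 4/24 differ, p = 0.167, d = 0.188.
seq2–seq3: 6/24 differ, p = 0.250, d = 0.304.
The smallest distance is between seq1 and seq3.

seq1 and seq3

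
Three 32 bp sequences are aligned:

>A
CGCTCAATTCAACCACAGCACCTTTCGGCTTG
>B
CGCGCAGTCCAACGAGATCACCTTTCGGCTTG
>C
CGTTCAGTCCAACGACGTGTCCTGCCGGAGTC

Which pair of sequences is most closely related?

A and B

A–B: 6/32 differ, p = 0.188, d = 0.216.
A–C: 13/32 differ, p = 0.406, d = 0.585.
B–C: 11/32 differ, p = 0.344, d = 0.460.
The smallest distance is between A and B.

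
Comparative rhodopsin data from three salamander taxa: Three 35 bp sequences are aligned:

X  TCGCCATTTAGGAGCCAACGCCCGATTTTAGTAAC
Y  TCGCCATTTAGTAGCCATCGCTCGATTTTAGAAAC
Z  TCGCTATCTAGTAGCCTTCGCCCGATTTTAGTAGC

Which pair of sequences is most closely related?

X–Y: 4/35 differ, p = 0.114, d = 0.124.
X–Z: 6/35 differ, p = 0.171, d = 0.195.
Y–Z: 6/35 differ, p = 0.171, d = 0.195.
The smallest distance is between X and Y.

X and Y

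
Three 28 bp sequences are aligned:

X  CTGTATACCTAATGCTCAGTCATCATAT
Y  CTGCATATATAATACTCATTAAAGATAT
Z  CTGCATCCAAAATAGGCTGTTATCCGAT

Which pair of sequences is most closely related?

X and Y

X–Y: 8/28 differ, p = 0.286, d = 0.360.
X–Z: 11/28 differ, p = 0.393, d = 0.556.
Y–Z: 12/28 differ, p = 0.429, d = 0.635.
The smallest distance is between X and Y.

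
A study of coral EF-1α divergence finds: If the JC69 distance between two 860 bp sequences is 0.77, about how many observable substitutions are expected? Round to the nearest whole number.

Invert JC69: p = (3/4)(1 − e^(−4d/3)) = 0.75 × (1 − e^(-1.026667)) = 0.75 × (1 − 0.358199) = 0.481351.
Expected differing sites = pL ≈ 0.481351 × 860 = 413.96186 ≈ 414.

414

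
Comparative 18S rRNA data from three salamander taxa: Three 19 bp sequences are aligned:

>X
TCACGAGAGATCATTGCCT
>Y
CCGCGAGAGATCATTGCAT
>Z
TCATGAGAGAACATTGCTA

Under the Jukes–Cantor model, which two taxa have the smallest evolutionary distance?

X and Y

X–Y: 3/19 differ, p = 0.158, d = 0.177.
X–Z: 4/19 differ, p = 0.211, d = 0.247.
Y–Z: 6/19 differ, p = 0.316, d = 0.410.
The smallest distance is between X and Y.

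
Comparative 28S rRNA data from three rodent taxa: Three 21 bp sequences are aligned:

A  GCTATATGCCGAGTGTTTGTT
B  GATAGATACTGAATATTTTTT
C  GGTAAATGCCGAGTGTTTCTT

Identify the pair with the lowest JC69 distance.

A and C

A–B: 7/21 differ, p = 0.333, d = 0.441.
A–C: 3/21 differ, p = 0.143, d = 0.158.
B–C: 7/21 differ, p = 0.333, d = 0.441.
The smallest distance is between A and C.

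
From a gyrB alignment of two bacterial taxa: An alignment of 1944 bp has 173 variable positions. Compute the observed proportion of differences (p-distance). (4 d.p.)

p = 173/1944 = 0.088991… ≈ 0.0890 (to 4 d.p.).

0.0890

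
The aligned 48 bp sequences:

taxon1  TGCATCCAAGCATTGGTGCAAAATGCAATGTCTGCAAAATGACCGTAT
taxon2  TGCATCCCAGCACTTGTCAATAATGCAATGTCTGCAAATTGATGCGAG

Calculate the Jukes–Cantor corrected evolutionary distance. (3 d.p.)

The sequences differ at 12 of 48 sites, so p = 12/48 = 0.25.
d = −(3/4) ln(1 − 4p/3) = −0.75 ln(1 − 0.333333) = −0.75 ln(0.666667)
  = −0.75 × (-0.405465) = 0.304099 substitutions/site.

0.304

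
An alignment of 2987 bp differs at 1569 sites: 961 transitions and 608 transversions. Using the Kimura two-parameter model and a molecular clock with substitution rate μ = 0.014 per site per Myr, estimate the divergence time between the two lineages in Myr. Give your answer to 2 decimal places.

P = 961/2987 ≈ 0.321727 and Q = 608/2987 ≈ 0.203549.
Under the Kimura two-parameter model, d = −½ ln(1 − 2P − Q) − ¼ ln(1 − 2Q).
1 − 2P − Q = 0.152997, giving −½ ln(0.152997) = 0.938668.
1 − 2Q = 0.592902, giving −¼ ln(0.592902) = 0.130682.
d = 0.938668 + 0.130682 = 1.069350.
Under a molecular clock d = 2μt, so t = d/(2μ) = 1.069350 / (2 × 0.014) = 38.19 Myr.

38.19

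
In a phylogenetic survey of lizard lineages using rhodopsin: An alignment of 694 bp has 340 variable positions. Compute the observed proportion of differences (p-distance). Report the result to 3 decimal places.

0.490

p = 340/694 = 0.489913… ≈ 0.490 (to 3 d.p.).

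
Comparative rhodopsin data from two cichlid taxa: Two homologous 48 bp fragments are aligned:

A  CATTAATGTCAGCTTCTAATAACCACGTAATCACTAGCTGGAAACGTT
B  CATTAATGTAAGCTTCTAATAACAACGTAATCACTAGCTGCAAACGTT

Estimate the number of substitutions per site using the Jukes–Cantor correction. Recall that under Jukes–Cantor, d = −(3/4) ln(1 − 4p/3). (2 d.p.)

0.07

The sequences differ at 3 of 48 sites (10, 24, 41), so p = 3/48 = 0.0625.
d = −(3/4) ln(1 − 4p/3) = −0.75 ln(1 − 0.083333) = −0.75 ln(0.916667)
  = −0.75 × (-0.087011) = 0.065258 substitutions/site.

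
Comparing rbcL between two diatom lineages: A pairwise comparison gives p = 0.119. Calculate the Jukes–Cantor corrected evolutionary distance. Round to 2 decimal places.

0.13

d = −(3/4) ln(1 − 4p/3) = −0.75 ln(1 − 0.158667) = −0.75 ln(0.841333)
  = −0.75 × (-0.172768) = 0.129576 substitutions/site.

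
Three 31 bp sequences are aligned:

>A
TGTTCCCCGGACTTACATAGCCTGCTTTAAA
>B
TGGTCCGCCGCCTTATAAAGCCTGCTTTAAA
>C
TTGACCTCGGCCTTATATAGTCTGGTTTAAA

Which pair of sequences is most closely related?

A and B

A–B: 6/31 differ, p = 0.194, d = 0.224.
A–C: 8/31 differ, p = 0.258, d = 0.316.
B–C: 7/31 differ, p = 0.226, d = 0.269.
The smallest distance is between A and B.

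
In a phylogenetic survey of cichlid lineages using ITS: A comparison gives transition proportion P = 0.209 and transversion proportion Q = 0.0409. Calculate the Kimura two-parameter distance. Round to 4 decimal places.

0.3284

Under the Kimura two-parameter model, d = −½ ln(1 − 2P − Q) − ¼ ln(1 − 2Q).
1 − 2P − Q = 0.5411, giving −½ ln(0.5411) = 0.307076.
1 − 2Q = 0.9182, giving −¼ ln(0.9182) = 0.021335.
d = 0.307076 + 0.021335 = 0.328411.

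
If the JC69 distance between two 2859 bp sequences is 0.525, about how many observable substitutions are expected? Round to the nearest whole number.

Invert JC69: p = (3/4)(1 − e^(−4d/3)) = 0.75 × (1 − e^(-0.7)) = 0.75 × (1 − 0.496585) = 0.377561.
Expected differing sites = pL ≈ 0.377561 × 2859 = 1079.446899 ≈ 1079.

1079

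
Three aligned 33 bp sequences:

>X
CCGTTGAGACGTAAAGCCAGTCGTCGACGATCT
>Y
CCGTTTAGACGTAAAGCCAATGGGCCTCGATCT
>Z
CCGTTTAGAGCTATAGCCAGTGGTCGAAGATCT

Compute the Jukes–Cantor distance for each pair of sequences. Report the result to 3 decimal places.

X–Y: 6/33 sites differ → p ≈ 0.181818, d = −0.75 ln(1 − 0.242424) = 0.208224 ≈ 0.208.
X–Z: 6/33 sites differ → p ≈ 0.181818, d = −0.75 ln(1 − 0.242424) = 0.208224 ≈ 0.208.
Y–Z: 8/33 sites differ → p ≈ 0.242424, d = −0.75 ln(1 − 0.323232) = 0.292820 ≈ 0.293.

d(X,Y) = 0.208, d(X,Z) = 0.208, d(Y,Z) = 0.293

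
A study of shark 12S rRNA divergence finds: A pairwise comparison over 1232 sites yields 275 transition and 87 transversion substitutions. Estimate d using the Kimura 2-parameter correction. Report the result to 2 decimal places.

P = 275/1232 ≈ 0.223214 and Q = 87/1232 ≈ 0.070617.
Under the Kimura two-parameter model, d = −½ ln(1 − 2P − Q) − ¼ ln(1 − 2Q).
1 − 2P − Q = 0.482955, giving −½ ln(0.482955) = 0.363916.
1 − 2Q = 0.858766, giving −¼ ln(0.858766) = 0.038065.
d = 0.363916 + 0.038065 = 0.401981.

0.40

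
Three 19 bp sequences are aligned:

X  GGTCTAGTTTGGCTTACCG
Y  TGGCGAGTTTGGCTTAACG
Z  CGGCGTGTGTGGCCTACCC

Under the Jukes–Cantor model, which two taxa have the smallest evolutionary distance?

X and Y

X–Y: 4/19 differ, p = 0.211, d = 0.247.
X–Z: 7/19 differ, p = 0.368, d = 0.507.
Y–Z: 6/19 differ, p = 0.316, d = 0.410.
The smallest distance is between X and Y.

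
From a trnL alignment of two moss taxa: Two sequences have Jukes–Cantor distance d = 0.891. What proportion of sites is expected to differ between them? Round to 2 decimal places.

p = (3/4)(1 − e^(−4d/3)) = 0.75 × (1 − e^(-1.188)) = 0.75 × (1 − 0.304830) = 0.521378.

0.52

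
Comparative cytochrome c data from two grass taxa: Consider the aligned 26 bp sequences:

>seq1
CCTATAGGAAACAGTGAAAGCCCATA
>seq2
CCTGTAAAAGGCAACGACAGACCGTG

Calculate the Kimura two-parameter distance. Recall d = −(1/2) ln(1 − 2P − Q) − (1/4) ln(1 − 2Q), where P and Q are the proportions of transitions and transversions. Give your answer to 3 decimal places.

Of 26 sites, 9 differences are transitions and 2 are transversions, so P = 9/26 ≈ 0.346154 and Q = 2/26 ≈ 0.076923.
Under the Kimura two-parameter model, d = −½ ln(1 − 2P − Q) − ¼ ln(1 − 2Q).
1 − 2P − Q = 0.230769, giving −½ ln(0.230769) = 0.733169.
1 − 2Q = 0.846154, giving −¼ ln(0.846154) = 0.041763.
d = 0.733169 + 0.041763 = 0.774932.

0.775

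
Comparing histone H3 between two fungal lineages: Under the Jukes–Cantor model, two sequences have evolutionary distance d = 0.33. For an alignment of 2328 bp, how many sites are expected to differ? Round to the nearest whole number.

Invert JC69: p = (3/4)(1 − e^(−4d/3)) = 0.75 × (1 − e^(-0.44)) = 0.75 × (1 − 0.644036) = 0.266973.
Expected differing sites = pL ≈ 0.266973 × 2328 = 621.513144 ≈ 622.

622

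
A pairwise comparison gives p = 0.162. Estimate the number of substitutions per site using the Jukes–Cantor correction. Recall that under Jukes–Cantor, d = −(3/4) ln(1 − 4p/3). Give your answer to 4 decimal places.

0.1825

d = −(3/4) ln(1 − 4p/3) = −0.75 ln(1 − 0.216) = −0.75 ln(0.784)
  = −0.75 × (-0.243346) = 0.182510 substitutions/site.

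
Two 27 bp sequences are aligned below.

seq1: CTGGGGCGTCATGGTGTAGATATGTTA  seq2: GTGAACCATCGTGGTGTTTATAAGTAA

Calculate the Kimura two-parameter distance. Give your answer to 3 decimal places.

0.512

Of 27 sites, 4 differences are transitions and 6 are transversions, so P = 4/27 ≈ 0.148148 and Q = 6/27 ≈ 0.222222.
Under the Kimura two-parameter model, d = −½ ln(1 − 2P − Q) − ¼ ln(1 − 2Q).
1 − 2P − Q = 0.481482, giving −½ ln(0.481482) = 0.365443.
1 − 2Q = 0.555556, giving −¼ ln(0.555556) = 0.146946.
d = 0.365443 + 0.146946 = 0.512389.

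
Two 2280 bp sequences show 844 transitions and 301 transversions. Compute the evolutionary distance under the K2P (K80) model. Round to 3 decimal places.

P = 844/2280 ≈ 0.370175 and Q = 301/2280 ≈ 0.132018.
Under the Kimura two-parameter model, d = −½ ln(1 − 2P − Q) − ¼ ln(1 − 2Q).
1 − 2P − Q = 0.127632, giving −½ ln(0.127632) = 1.029302.
1 − 2Q = 0.735964, giving −¼ ln(0.735964) = 0.076644.
d = 1.029302 + 0.076644 = 1.105946.

1.106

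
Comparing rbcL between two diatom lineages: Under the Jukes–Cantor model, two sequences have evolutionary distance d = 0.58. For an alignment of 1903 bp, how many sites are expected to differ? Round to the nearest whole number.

Invert JC69: p = (3/4)(1 − e^(−4d/3)) = 0.75 × (1 − e^(-0.773333)) = 0.75 × (1 − 0.461472) = 0.403896.
Expected differing sites = pL ≈ 0.403896 × 1903 = 768.614088 ≈ 769.

769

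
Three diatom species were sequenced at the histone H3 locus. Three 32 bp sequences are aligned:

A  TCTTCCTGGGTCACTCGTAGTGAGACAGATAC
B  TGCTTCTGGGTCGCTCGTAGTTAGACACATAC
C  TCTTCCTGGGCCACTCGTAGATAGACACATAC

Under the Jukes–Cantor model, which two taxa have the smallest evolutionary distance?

A–B: 6/32 differ, p = 0.188, d = 0.216.
A–C: 4/32 differ, p = 0.125, d = 0.137.
B–C: 6/32 differ, p = 0.188, d = 0.216.
The smallest distance is between A and C.

A and C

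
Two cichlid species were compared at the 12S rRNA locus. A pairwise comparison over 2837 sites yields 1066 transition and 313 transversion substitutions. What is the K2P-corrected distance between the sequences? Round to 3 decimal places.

P = 1066/2837 ≈ 0.375749 and Q = 313/2837 ≈ 0.110328.
Under the Kimura two-parameter model, d = −½ ln(1 − 2P − Q) − ¼ ln(1 − 2Q).
1 − 2P − Q = 0.138174, giving −½ ln(0.138174) = 0.989621.
1 − 2Q = 0.779344, giving −¼ ln(0.779344) = 0.062326.
d = 0.989621 + 0.062326 = 1.051947.

1.052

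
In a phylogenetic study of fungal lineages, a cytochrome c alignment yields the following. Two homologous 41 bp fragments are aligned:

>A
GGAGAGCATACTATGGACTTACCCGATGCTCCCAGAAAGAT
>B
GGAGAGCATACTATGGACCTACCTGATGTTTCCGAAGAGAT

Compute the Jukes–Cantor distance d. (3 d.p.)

The sequences differ at 7 of 41 sites (19, 24, 29, 31, 34, 35, 37), so p = 7/41 ≈ 0.170732.
d = −(3/4) ln(1 − 4p/3) = −0.75 ln(1 − 0.227643) = −0.75 ln(0.772357)
  = −0.75 × (-0.258308) = 0.193731 substitutions/site.

0.194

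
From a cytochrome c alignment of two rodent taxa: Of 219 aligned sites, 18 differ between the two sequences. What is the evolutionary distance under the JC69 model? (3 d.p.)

p = 18/219 ≈ 0.082192.
d = −(3/4) ln(1 − 4p/3) = −0.75 ln(1 − 0.109589) = −0.75 ln(0.890411)
  = −0.75 × (-0.116072) = 0.087054 substitutions/site.

0.087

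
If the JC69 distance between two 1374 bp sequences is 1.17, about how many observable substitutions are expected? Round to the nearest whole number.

814

Invert JC69: p = (3/4)(1 − e^(−4d/3)) = 0.75 × (1 − e^(-1.56)) = 0.75 × (1 − 0.210136) = 0.592398.
Expected differing sites = pL ≈ 0.592398 × 1374 = 813.954852 ≈ 814.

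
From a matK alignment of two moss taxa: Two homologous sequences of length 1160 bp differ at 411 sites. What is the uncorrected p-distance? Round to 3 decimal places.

0.354

p = 411/1160 = 0.354310… ≈ 0.354 (to 3 d.p.).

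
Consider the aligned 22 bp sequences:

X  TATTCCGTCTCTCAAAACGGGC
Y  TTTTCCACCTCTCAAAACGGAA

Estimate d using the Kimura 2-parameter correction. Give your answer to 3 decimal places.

Of 22 sites, 3 differences are transitions and 2 are transversions, so P = 3/22 ≈ 0.136364 and Q = 2/22 ≈ 0.090909.
Under the Kimura two-parameter model, d = −½ ln(1 − 2P − Q) − ¼ ln(1 − 2Q).
1 − 2P − Q = 0.636363, giving −½ ln(0.636363) = 0.225993.
1 − 2Q = 0.818182, giving −¼ ln(0.818182) = 0.050168.
d = 0.225993 + 0.050168 = 0.276161.

0.276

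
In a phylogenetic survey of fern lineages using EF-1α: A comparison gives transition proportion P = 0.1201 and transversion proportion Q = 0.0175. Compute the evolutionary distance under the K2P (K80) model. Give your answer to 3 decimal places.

0.158

Under the Kimura two-parameter model, d = −½ ln(1 − 2P − Q) − ¼ ln(1 − 2Q).
1 − 2P − Q = 0.7423, giving −½ ln(0.7423) = 0.149001.
1 − 2Q = 0.965, giving −¼ ln(0.965) = 0.008907.
d = 0.149001 + 0.008907 = 0.157908.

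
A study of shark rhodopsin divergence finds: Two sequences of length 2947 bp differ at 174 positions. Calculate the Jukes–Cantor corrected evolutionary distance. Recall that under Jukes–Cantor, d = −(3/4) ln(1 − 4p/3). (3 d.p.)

p = 174/2947 ≈ 0.059043.
d = −(3/4) ln(1 − 4p/3) = −0.75 ln(1 − 0.078724) = −0.75 ln(0.921276)
  = −0.75 × (-0.081996) = 0.061497 substitutions/site.

0.061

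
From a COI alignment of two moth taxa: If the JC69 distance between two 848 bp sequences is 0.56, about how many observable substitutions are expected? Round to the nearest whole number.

335

Invert JC69: p = (3/4)(1 − e^(−4d/3)) = 0.75 × (1 − e^(-0.746667)) = 0.75 × (1 − 0.473944) = 0.394542.
Expected differing sites = pL ≈ 0.394542 × 848 = 334.571616 ≈ 335.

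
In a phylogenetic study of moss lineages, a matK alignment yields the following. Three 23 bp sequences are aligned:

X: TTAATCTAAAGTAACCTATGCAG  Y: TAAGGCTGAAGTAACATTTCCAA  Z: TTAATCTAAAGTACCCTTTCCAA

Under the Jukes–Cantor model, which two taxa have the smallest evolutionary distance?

X and Z

X–Y: 8/23 differ, p = 0.348, d = 0.467.
X–Z: 4/23 differ, p = 0.174, d = 0.198.
Y–Z: 6/23 differ, p = 0.261, d = 0.321.
The smallest distance is between X and Z.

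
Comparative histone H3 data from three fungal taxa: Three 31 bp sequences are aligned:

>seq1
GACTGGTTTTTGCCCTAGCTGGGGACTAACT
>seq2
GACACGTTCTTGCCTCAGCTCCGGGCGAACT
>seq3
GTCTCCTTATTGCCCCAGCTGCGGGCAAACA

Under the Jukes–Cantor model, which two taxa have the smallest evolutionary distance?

seq1–seq2: 9/31 differ, p = 0.290, d = 0.367.
seq1–seq3: 9/31 differ, p = 0.290, d = 0.367.
seq2–seq3: 8/31 differ, p = 0.258, d = 0.316.
The smallest distance is between seq2 and seq3.

seq2 and seq3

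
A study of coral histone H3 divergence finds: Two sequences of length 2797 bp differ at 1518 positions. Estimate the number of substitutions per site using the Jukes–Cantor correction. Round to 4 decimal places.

0.9645

p = 1518/2797 ≈ 0.542724.
d = −(3/4) ln(1 − 4p/3) = −0.75 ln(1 − 0.723632) = −0.75 ln(0.276368)
  = −0.75 × (-1.286022) = 0.964517 substitutions/site.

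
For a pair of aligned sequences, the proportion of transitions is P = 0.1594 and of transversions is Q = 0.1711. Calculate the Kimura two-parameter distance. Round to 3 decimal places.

0.441

Under the Kimura two-parameter model, d = −½ ln(1 − 2P − Q) − ¼ ln(1 − 2Q).
1 − 2P − Q = 0.5101, giving −½ ln(0.5101) = 0.336574.
1 − 2Q = 0.6578, giving −¼ ln(0.6578) = 0.104714.
d = 0.336574 + 0.104714 = 0.441288.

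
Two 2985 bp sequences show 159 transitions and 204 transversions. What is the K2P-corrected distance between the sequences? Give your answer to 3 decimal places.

P = 159/2985 ≈ 0.053266 and Q = 204/2985 ≈ 0.068342.
Under the Kimura two-parameter model, d = −½ ln(1 − 2P − Q) − ¼ ln(1 − 2Q).
1 − 2P − Q = 0.825126, giving −½ ln(0.825126) = 0.096110.
1 − 2Q = 0.863316, giving −¼ ln(0.863316) = 0.036744.
d = 0.096110 + 0.036744 = 0.132854.

0.133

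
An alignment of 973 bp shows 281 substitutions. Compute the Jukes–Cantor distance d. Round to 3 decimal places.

p = 281/973 ≈ 0.288798.
d = −(3/4) ln(1 − 4p/3) = −0.75 ln(1 − 0.385064) = −0.75 ln(0.614936)
  = −0.75 × (-0.486237) = 0.364678 substitutions/site.

0.365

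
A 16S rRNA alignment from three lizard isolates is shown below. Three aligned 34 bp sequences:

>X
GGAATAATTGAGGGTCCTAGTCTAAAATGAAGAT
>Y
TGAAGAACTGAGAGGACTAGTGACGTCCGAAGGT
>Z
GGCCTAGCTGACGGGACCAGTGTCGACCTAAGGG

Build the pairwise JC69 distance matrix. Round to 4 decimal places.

X–Y: 14/34 sites differ → p ≈ 0.411765, d = −0.75 ln(1 − 0.54902) = 0.597249 ≈ 0.5972.
X–Z: 16/34 sites differ → p ≈ 0.470588, d = −0.75 ln(1 − 0.627451) = 0.740540 ≈ 0.7405.
Y–Z: 12/34 sites differ → p ≈ 0.352941, d = −0.75 ln(1 − 0.470588) = 0.476991 ≈ 0.4770.

d(X,Y) = 0.5972, d(X,Z) = 0.7405, d(Y,Z) = 0.4770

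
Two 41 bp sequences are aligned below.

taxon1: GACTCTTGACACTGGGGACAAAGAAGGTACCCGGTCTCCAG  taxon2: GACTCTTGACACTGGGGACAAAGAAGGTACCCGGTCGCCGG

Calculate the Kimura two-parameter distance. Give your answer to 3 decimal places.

Of 41 sites, 1 differences are transitions and 1 are transversions, so P = 1/41 ≈ 0.02439 and Q = 1/41 ≈ 0.02439.
Under the Kimura two-parameter model, d = −½ ln(1 − 2P − Q) − ¼ ln(1 − 2Q).
1 − 2P − Q = 0.92683, giving −½ ln(0.92683) = 0.037993.
1 − 2Q = 0.95122, giving −¼ ln(0.95122) = 0.012502.
d = 0.037993 + 0.012502 = 0.050495.

0.050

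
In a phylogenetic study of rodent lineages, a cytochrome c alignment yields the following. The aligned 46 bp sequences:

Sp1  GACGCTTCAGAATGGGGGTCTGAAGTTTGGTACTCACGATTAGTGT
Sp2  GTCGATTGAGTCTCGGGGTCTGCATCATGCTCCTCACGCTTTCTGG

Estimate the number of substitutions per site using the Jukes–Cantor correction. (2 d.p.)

0.47

The sequences differ at 16 of 46 sites, so p = 16/46 ≈ 0.347826.
d = −(3/4) ln(1 − 4p/3) = −0.75 ln(1 − 0.463768) = −0.75 ln(0.536232)
  = −0.75 × (-0.623188) = 0.467391 substitutions/site.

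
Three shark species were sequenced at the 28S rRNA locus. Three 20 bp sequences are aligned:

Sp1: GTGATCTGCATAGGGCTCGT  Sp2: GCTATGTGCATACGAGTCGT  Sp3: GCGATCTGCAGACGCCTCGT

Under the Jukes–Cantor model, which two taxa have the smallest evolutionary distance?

Sp1–Sp2: 6/20 differ, p = 0.300, d = 0.383.
Sp1–Sp3: 4/20 differ, p = 0.200, d = 0.233.
Sp2–Sp3: 5/20 differ, p = 0.250, d = 0.304.
The smallest distance is between Sp1 and Sp3.

Sp1 and Sp3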